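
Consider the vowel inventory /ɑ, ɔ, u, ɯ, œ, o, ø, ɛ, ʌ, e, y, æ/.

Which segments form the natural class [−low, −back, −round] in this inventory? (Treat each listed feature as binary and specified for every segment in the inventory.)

Checking each segment against [−low], [−back], [−round]: /ɛ/ (mid front unrounded lax vowel), /e/ (mid front unrounded tense vowel) satisfy every feature; every other segment in the inventory fails at least one.

ɛ, e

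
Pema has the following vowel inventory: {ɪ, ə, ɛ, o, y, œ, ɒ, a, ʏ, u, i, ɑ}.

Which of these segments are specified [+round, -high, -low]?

First, the [+round] segments are /o, y, œ, ɒ, ʏ, u/.
Within that set, [-high] gives /o, œ, ɒ/.
Among these, [-low] leaves /o, œ/.

o, œ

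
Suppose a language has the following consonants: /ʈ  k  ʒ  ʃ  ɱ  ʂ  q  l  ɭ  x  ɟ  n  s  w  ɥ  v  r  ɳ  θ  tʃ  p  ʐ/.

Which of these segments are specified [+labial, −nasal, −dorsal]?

Checking each segment against [+labial], [−nasal], [−dorsal]: /v/ (voiced labiodental fricative), /p/ (voiceless bilabial stop) satisfy every feature; every other segment in the inventory fails at least one.

v, p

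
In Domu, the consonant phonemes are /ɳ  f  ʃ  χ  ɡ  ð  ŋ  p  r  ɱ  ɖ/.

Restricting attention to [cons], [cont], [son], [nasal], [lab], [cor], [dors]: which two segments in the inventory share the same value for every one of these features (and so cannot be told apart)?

ð, ʃ

Both /ð/ and /ʃ/ are [+consonantal], [+continuant], [-sonorant], [-nasal], [-labial], [+coronal], [-dorsal]. Since the list omits [voice], [strident] and [anterior] — which do distinguish the voiced dental fricative from the voiceless postalveolar fricative — this pair collapses; all other pairs remain distinct.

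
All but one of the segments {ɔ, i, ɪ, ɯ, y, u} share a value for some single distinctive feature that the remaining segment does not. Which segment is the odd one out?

ɔ

The remaining segments after removing /ɔ/ share [+high]; /ɔ/ (mid back rounded lax vowel) is [-high]. For every other candidate removal, the leftover set fails to share any single feature value that the removed segment lacks.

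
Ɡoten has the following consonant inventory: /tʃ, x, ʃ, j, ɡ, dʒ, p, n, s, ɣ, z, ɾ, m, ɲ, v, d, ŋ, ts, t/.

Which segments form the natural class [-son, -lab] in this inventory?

Checking each segment against [-sonorant], [-labial]: /tʃ/ (voiceless postalveolar affricate), /x/ (voiceless velar fricative), /ʃ/ (voiceless postalveolar fricative), /ɡ/ (voiced velar stop), /dʒ/ (voiced postalveolar affricate), /s/ (voiceless alveolar fricative), among others, satisfy every feature; every other segment in the inventory fails at least one.

tʃ, x, ʃ, ɡ, dʒ, s, ɣ, z, d, ts, t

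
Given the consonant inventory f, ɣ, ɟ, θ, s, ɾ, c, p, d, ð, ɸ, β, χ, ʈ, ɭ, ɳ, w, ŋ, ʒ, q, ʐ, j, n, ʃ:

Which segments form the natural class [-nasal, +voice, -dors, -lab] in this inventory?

Among the inventory, the [-nasal] segments are /f, ɣ, ɟ, θ, s, ɾ, c, p, d, ð, ɸ, β, χ, ʈ, ɭ, w, ʒ, q, ʐ, j, ʃ/.
Intersecting with [+voice] gives /ɣ, ɟ, ɾ, d, ð, β, ɭ, w, ʒ, ʐ, j/.
Within that set, [-dorsal] gives /ɾ, d, ð, β, ɭ, ʒ, ʐ/.
Then [-labial] leaves /ɾ, d, ð, ɭ, ʒ, ʐ/.

ɾ, d, ð, ɭ, ʒ, ʐ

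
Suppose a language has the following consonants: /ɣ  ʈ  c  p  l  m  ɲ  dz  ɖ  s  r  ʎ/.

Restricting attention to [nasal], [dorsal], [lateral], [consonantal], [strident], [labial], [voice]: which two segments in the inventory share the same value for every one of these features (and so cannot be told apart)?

ɖ, r

/ɖ/ (voiced retroflex stop) and /r/ (alveolar trill) are both [-nasal], [-dorsal], [-lateral], [+consonantal], [-strident], [-labial], [+voice], so none of the listed features separates them. (They do differ in [sonorant], [continuant] and [anterior], which are not among the given features.) Every other pair in the inventory differs on at least one listed feature.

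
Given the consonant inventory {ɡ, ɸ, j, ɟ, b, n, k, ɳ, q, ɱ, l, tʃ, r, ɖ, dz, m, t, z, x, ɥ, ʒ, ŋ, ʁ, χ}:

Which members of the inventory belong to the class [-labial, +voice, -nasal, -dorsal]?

Checking each segment against [-labial], [+voice], [-nasal], [-dorsal]: /l/ (alveolar lateral approximant), /r/ (alveolar trill), /ɖ/ (voiced retroflex stop), /dz/ (voiced alveolar affricate), /z/ (voiced alveolar fricative), /ʒ/ (voiced postalveolar fricative) satisfy every feature; every other segment in the inventory fails at least one.

l, r, ɖ, dz, z, ʒ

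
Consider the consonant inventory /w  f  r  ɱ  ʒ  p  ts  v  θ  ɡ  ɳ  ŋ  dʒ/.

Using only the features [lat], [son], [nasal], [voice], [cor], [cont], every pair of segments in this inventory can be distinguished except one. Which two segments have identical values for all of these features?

Both /ŋ/ and /ɱ/ are [-lateral], [+sonorant], [+nasal], [+voice], [-coronal], [-continuant]. Since the list omits [labial] and [dorsal] — which do distinguish the velar nasal from the labiodental nasal — this pair collapses; all other pairs remain distinct.

ŋ, ɱ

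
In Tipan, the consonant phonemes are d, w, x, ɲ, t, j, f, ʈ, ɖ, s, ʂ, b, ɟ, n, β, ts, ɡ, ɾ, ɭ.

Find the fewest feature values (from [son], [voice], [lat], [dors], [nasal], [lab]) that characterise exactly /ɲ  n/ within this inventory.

The target set is precisely the extension of [+nasal] in this inventory.

[+nasal]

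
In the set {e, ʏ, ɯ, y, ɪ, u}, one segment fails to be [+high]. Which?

e

/ɯ, u, ʏ, ɪ, y/ are all [+high]; /e/ (mid front unrounded tense vowel) is [−high].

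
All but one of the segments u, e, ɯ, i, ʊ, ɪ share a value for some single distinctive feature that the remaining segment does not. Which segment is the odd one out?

The remaining segments after removing /e/ share [+high]; /e/ (mid front unrounded tense vowel) is [−high]. For every other candidate removal, the leftover set fails to share any single feature value that the removed segment lacks.

e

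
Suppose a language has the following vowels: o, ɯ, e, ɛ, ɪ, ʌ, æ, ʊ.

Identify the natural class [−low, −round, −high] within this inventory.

e, ɛ, ʌ

Checking each segment against [−low], [−round], [−high]: /e/ (mid front unrounded tense vowel), /ɛ/ (mid front unrounded lax vowel), /ʌ/ (mid back unrounded lax vowel) satisfy every feature; every other segment in the inventory fails at least one.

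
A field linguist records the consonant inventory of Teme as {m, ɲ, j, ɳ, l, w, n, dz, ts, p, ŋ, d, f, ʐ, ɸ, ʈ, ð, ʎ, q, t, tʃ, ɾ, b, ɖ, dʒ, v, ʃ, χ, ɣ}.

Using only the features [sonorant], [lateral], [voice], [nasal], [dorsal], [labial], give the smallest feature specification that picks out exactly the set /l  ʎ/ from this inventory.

[+lateral]

The target set is precisely the extension of [+lateral] in this inventory.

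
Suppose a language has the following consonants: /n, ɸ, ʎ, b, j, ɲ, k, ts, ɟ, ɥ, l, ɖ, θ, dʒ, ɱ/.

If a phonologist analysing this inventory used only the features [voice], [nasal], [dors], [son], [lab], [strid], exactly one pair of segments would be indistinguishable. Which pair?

j, ʎ

/j/ (palatal glide) and /ʎ/ (palatal lateral approximant) are both [+voice], [-nasal], [+dorsal], [+sonorant], [-labial], [-strident], so none of the listed features separates them. (They do differ in [lateral], which is not among the given features.) Every other pair in the inventory differs on at least one listed feature.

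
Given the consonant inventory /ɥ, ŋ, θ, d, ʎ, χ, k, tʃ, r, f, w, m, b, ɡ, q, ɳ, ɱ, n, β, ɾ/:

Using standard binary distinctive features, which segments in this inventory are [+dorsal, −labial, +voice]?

Eliminate segments failing any feature: /ɥ, w/ are [+labial]; /θ, d, tʃ, r, f, m, b, ɳ, ɱ, n, β, ɾ/ are [−dorsal]; /χ, k, q/ are [−voice]. The remaining /ŋ, ʎ, ɡ/ satisfy [+dorsal], [−labial], [+voice].

ŋ, ʎ, ɡ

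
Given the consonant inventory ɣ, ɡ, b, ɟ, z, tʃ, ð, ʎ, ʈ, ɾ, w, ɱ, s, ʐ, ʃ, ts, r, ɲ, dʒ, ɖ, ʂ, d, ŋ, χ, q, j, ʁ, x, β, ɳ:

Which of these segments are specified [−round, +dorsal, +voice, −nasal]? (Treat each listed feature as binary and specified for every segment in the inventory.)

ɣ, ɡ, ɟ, ʎ, j, ʁ

Eliminate segments failing any feature: /b, z, tʃ, ð, ʈ, ɾ, ɱ, s, ʐ, ʃ, ts, r, dʒ, ɖ, ʂ, d, β, ɳ/ are [−dorsal]; /w/ is [+round]; /ɲ, ŋ/ are [+nasal]; /χ, q, x/ are [−voice]. The remaining /ɣ, ɡ, ɟ, ʎ, j, ʁ/ satisfy [−round], [+dorsal], [+voice], [−nasal].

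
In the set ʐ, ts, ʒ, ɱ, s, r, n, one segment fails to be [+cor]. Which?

ɱ

/ɱ/ is the labiodental nasal, which is [−coronal]; the rest — /r, ʐ, ts, ʒ, s, n/ — are [+coronal].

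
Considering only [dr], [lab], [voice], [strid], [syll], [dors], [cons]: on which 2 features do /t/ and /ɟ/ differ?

The two segments share [−delayed release], [−labial], [−strident], [−syllabic], [+consonantal]. The only features from the list on which they differ: /t/ is [−voice] while /ɟ/ is [+voice]; /t/ is [−dorsal] while /ɟ/ is [+dorsal].

[voice], [dorsal]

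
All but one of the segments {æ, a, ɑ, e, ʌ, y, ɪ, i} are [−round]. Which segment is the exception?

/æ, ʌ, a, i, ɪ, e, ɑ/ are all [−round]; /y/ (high front rounded tense vowel) is [+round].

y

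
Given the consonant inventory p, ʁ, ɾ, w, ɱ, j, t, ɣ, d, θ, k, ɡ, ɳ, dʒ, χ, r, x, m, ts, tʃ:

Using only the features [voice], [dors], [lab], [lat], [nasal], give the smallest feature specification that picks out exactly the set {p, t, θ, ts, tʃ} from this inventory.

[−voice, −dors]

The class [−voice], [−dorsal] has exactly /p, t, θ, ts, tʃ/ as its extension in this inventory. No smaller conjunction from the listed features achieves this: [−dorsal] alone would also admit /ɾ, ɱ, d, ɳ, …/; [−voice] alone would also admit /k, χ, x/; and checking the remaining single features turns up none with this extension.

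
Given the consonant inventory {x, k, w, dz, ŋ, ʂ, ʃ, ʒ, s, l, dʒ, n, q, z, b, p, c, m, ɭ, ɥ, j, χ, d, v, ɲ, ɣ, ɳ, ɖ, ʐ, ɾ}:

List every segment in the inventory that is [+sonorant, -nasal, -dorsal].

l, ɭ, ɾ

Checking each segment against [+sonorant], [-nasal], [-dorsal]: /l/ (alveolar lateral approximant), /ɭ/ (retroflex lateral approximant), /ɾ/ (alveolar tap) satisfy every feature; every other segment in the inventory fails at least one.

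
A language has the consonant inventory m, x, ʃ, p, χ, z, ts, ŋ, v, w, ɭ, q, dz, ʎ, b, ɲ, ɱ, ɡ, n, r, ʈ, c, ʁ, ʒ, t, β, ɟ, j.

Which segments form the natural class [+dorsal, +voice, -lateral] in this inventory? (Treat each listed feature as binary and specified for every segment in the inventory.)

Checking each segment against [+dorsal], [+voice], [-lateral]: /ŋ/ (velar nasal), /w/ (labial-velar glide), /ɲ/ (palatal nasal), /ɡ/ (voiced velar stop), /ʁ/ (voiced uvular fricative), /ɟ/ (voiced palatal stop), among others, satisfy every feature; every other segment in the inventory fails at least one.

ŋ, w, ɲ, ɡ, ʁ, ɟ, j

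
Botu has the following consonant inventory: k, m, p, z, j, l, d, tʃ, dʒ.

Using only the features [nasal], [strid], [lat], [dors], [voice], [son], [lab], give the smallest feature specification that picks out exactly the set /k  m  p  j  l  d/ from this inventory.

Every target segment is [−strident] and no other inventory member is, so one feature is enough.

[−strid]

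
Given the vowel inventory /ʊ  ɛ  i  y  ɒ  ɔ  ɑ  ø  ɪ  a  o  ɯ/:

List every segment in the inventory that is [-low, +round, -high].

ɔ, ø, o

Checking each segment against [-low], [+round], [-high]: /ɔ/ (mid back rounded lax vowel), /ø/ (mid front rounded tense vowel), /o/ (mid back rounded tense vowel) satisfy every feature; every other segment in the inventory fails at least one.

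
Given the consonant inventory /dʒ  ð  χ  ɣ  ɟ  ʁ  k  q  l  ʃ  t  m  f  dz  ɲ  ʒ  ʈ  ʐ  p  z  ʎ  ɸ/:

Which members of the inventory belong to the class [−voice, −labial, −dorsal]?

Eliminate segments failing any feature: /dʒ, ð, ɣ, ɟ, ʁ, l, m, dz, ɲ, ʒ, ʐ, z, ʎ/ are [+voice]; /χ, k, q/ are [+dorsal]; /f, p, ɸ/ are [+labial]. The remaining /ʃ, t, ʈ/ satisfy [−voice], [−labial], [−dorsal].

ʃ, t, ʈ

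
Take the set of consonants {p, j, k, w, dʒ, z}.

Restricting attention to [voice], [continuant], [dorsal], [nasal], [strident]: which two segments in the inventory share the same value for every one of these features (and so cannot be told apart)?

/j/ (palatal glide) and /w/ (labial-velar glide) are both [+voice], [+continuant], [+dorsal], [−nasal], [−strident], so none of the listed features separates them. (They do differ in [labial], [round] and [back], which are not among the given features.) Every other pair in the inventory differs on at least one listed feature.

j, w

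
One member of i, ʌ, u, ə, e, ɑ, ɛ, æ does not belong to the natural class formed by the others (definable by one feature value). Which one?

u

[round] groups all but one: /e, ɑ, ʌ, ə, ɛ, æ, i/ share [−round] while /u/ (high back rounded tense vowel) alone is [+round]. Removing any other segment would not leave a single-feature class that excludes it.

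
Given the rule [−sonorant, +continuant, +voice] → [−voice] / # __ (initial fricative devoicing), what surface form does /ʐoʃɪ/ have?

[ʂoʃɪ]

The only segment in the rule's environment that also matches [−sonorant, +continuant, +voice] is /ʐ/. Applying [−voice] turns the voiced retroflex fricative into /ʂ/ (voiceless retroflex fricative), giving [ʂoʃɪ].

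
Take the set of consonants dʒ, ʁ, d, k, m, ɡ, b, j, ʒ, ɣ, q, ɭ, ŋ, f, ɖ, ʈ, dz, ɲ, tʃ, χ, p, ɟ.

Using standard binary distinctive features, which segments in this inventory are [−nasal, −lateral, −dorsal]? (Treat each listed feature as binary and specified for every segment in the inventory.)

dʒ, d, b, ʒ, f, ɖ, ʈ, dz, tʃ, p

Eliminate segments failing any feature: /ʁ, k, ɡ, j, ɣ, q, χ, ɟ/ are [+dorsal]; /m, ŋ, ɲ/ are [+nasal]; /ɭ/ is [+lateral]. The remaining /dʒ, d, b, ʒ, f, ɖ, ʈ, dz, tʃ, p/ satisfy [−nasal], [−lateral], [−dorsal].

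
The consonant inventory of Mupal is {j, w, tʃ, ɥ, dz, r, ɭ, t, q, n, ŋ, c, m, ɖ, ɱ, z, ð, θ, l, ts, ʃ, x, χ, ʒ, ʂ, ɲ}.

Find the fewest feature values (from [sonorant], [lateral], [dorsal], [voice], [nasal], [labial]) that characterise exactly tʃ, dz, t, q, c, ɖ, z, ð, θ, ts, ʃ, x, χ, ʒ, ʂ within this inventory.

/tʃ, dz, t, q, c, ɖ, z, ð, θ, ts, ʃ, x, χ, ʒ, ʂ/ are exactly the [-sonorant] segments in the inventory, so a single feature suffices.

[-sonorant]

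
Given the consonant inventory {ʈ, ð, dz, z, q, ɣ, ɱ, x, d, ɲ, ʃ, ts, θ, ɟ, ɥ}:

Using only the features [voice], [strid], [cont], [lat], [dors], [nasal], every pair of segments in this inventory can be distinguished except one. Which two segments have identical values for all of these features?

ɥ, ɣ

Both /ɥ/ and /ɣ/ are [+voice], [−strident], [+continuant], [−lateral], [+dorsal], [−nasal]. Since the list omits [sonorant], [labial], [round] and [back] — which do distinguish the labial-palatal glide from the voiced velar fricative — this pair collapses; all other pairs remain distinct.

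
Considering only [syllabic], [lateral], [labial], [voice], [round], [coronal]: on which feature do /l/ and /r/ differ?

The two segments share [−syllabic], [−labial], [+voice], [−round], [+coronal]. The only feature from the list on which they differ: /l/ is [+lateral] while /r/ is [−lateral].

[lateral]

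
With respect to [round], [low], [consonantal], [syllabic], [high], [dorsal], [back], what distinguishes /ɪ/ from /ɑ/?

[high], [low], [back]

/ɪ/ is the high front unrounded lax vowel and /ɑ/ is the low back unrounded vowel. Both are [−round], [−consonantal], [+syllabic], [+dorsal]. /ɪ/ is [+high] while /ɑ/ is [−high]; /ɪ/ is [−low] while /ɑ/ is [+low]; /ɪ/ is [−back] while /ɑ/ is [+back], so the distinguishing features are [high], [low], [back].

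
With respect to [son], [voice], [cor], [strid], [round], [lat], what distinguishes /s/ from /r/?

[sonorant], [voice], [strident]

The two segments share [+coronal], [-round], [-lateral]. The only features from the list on which they differ: /s/ is [-sonorant] while /r/ is [+sonorant]; /s/ is [-voice] while /r/ is [+voice]; /s/ is [+strident] while /r/ is [-strident].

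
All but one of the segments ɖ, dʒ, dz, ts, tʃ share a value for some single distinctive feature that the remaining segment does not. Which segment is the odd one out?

[delayed release] (equivalently [strident]) groups all but one: /tʃ, dʒ, dz, ts/ share [+delayed release] while /ɖ/ (voiced retroflex stop) alone is [−delayed release]. Removing any other segment would not leave a single-feature class that excludes it.

ɖ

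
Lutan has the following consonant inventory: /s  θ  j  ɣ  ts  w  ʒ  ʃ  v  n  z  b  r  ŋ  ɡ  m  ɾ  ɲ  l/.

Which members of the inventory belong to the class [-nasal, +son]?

Checking each segment against [-nasal], [+sonorant]: /j/ (palatal glide), /w/ (labial-velar glide), /r/ (alveolar trill), /ɾ/ (alveolar tap), /l/ (alveolar lateral approximant) satisfy every feature; every other segment in the inventory fails at least one.

j, w, r, ɾ, l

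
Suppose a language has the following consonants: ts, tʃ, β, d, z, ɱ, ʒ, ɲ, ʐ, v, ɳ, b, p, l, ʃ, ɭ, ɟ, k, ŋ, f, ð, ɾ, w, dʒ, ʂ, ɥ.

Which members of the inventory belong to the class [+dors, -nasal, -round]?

ɟ, k

Eliminate segments failing any feature: /ts, tʃ, β, d, z, ɱ, ʒ, ʐ, v, ɳ, b, p, l, ʃ, ɭ, f, ð, ɾ, dʒ, ʂ/ are [-dorsal]; /ɲ, ŋ/ are [+nasal]; /w, ɥ/ are [+round]. The remaining /ɟ, k/ satisfy [+dorsal], [-nasal], [-round].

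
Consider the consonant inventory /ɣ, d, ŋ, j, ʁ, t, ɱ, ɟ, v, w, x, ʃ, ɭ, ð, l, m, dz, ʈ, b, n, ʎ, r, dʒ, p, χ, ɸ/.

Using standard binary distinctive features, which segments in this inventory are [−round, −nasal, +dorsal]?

ɣ, j, ʁ, ɟ, x, ʎ, χ

Eliminate segments failing any feature: /d, t, v, ʃ, ɭ, ð, l, dz, ʈ, b, r, dʒ, p, ɸ/ are [−dorsal]; /ŋ, ɱ, m, n/ are [+nasal]; /w/ is [+round]. The remaining /ɣ, j, ʁ, ɟ, x, ʎ, χ/ satisfy [−round], [−nasal], [+dorsal].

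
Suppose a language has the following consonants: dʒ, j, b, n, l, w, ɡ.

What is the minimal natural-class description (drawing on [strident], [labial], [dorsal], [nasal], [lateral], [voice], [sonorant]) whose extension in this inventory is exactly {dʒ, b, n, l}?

Every target segment is [−dorsal] and no other inventory member is, so one feature is enough.

[−dorsal]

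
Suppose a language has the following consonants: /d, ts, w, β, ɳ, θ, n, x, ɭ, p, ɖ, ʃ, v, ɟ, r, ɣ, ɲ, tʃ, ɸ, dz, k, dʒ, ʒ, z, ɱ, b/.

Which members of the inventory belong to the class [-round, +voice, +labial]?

Checking each segment against [-round], [+voice], [+labial]: /β/ (voiced bilabial fricative), /v/ (voiced labiodental fricative), /ɱ/ (labiodental nasal), /b/ (voiced bilabial stop) satisfy every feature; every other segment in the inventory fails at least one.

β, v, ɱ, b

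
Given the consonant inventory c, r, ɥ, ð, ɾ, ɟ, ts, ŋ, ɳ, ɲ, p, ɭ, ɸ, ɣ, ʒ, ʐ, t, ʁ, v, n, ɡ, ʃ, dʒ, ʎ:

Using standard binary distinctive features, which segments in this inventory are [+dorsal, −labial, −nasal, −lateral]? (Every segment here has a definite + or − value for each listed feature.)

c, ɟ, ɣ, ʁ, ɡ

Eliminate segments failing any feature: /r, ð, ɾ, ts, ɳ, p, ɭ, ɸ, ʒ, ʐ, t, v, n, ʃ, dʒ/ are [−dorsal]; /ɥ/ is [+labial]; /ŋ, ɲ/ are [+nasal]; /ʎ/ is [+lateral]. The remaining /c, ɟ, ɣ, ʁ, ɡ/ satisfy [+dorsal], [−labial], [−nasal], [−lateral].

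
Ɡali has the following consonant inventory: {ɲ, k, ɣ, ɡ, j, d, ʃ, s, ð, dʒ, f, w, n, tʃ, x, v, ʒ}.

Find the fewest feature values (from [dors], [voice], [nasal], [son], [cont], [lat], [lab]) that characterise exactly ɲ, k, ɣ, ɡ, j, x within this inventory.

[-lab, +dors]

Every target segment is [-labial], [+dorsal]; each remaining inventory member fails at least one of these. Each conjunct is needed — [+dorsal] alone would also admit /w/; [-labial] alone would also admit /d, ʃ, s, ð, …/ — and no other single listed feature has exactly this extension, so two is the minimum.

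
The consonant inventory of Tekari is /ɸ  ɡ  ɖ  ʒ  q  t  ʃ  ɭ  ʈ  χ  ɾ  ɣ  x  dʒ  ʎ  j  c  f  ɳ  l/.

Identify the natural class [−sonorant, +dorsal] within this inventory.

ɡ, q, χ, ɣ, x, c

Eliminate segments failing any feature: /ɸ, ɖ, ʒ, t, ʃ, ʈ, dʒ, f/ are [−dorsal]; /ɭ, ɾ, ʎ, j, ɳ, l/ are [+sonorant]. The remaining /ɡ, q, χ, ɣ, x, c/ satisfy [−sonorant], [+dorsal].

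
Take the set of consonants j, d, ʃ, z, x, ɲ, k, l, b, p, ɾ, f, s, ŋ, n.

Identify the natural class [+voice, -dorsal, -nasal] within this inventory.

d, z, l, b, ɾ

Eliminate segments failing any feature: /j, ɲ, ŋ/ are [+dorsal]; /ʃ, x, k, p, f, s/ are [-voice]; /n/ is [+nasal]. The remaining /d, z, l, b, ɾ/ satisfy [+voice], [-dorsal], [-nasal].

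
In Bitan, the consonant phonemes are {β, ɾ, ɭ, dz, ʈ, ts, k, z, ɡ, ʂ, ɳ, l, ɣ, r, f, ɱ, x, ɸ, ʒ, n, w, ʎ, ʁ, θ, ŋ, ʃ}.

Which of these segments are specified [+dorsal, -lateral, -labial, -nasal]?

Checking each segment against [+dorsal], [-lateral], [-labial], [-nasal]: /k/ (voiceless velar stop), /ɡ/ (voiced velar stop), /ɣ/ (voiced velar fricative), /x/ (voiceless velar fricative), /ʁ/ (voiced uvular fricative) satisfy every feature; every other segment in the inventory fails at least one.

k, ɡ, ɣ, x, ʁ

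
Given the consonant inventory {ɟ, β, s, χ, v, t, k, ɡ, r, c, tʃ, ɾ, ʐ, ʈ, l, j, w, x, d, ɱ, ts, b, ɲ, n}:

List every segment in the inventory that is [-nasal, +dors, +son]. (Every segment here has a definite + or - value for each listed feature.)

The [-nasal] segments are /ɟ, β, s, χ, v, t, k, ɡ, r, c, tʃ, ɾ, ʐ, ʈ, l, j, w, x, d, ts, b/.
Then [+dorsal] gives /ɟ, χ, k, ɡ, c, j, w, x/.
Within that set, [+sonorant] leaves /j, w/.

j, w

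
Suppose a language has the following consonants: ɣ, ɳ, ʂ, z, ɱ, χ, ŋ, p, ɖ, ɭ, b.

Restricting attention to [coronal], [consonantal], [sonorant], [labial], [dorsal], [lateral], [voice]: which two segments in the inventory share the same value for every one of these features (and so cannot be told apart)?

z, ɖ

Both /z/ and /ɖ/ are [+coronal], [+consonantal], [-sonorant], [-labial], [-dorsal], [-lateral], [+voice]. Since the list omits [continuant], [strident] and [anterior] — which do distinguish the voiced alveolar fricative from the voiced retroflex stop — this pair collapses; all other pairs remain distinct.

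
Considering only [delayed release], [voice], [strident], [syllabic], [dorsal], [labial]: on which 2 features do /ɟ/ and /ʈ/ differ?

[voice], [dorsal]

The two segments share [-delayed release], [-strident], [-syllabic], [-labial]. The only features from the list on which they differ: /ɟ/ is [+voice] while /ʈ/ is [-voice]; /ɟ/ is [+dorsal] while /ʈ/ is [-dorsal].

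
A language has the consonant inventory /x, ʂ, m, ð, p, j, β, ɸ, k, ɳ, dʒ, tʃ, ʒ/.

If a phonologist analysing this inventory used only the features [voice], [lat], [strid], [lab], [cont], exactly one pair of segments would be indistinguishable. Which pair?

j, ð

Both /j/ and /ð/ are [+voice], [−lateral], [−strident], [−labial], [+continuant]. Since the list omits [sonorant] and [dorsal] — which do distinguish the palatal glide from the voiced dental fricative — this pair collapses; all other pairs remain distinct.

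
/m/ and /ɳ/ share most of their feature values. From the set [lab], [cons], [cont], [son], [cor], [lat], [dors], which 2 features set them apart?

/m/ (bilabial nasal) and /ɳ/ (retroflex nasal) agree on [+consonantal], [-continuant], [+sonorant], [-lateral], [-dorsal]. They differ on [labial] (/m/ [+], /ɳ/ [-]), [coronal] (/m/ [-], /ɳ/ [+]).

[labial], [coronal]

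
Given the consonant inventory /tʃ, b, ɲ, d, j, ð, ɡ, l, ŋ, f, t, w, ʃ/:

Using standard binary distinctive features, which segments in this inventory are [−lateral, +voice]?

Eliminate segments failing any feature: /tʃ, f, t, ʃ/ are [−voice]; /l/ is [+lateral]. The remaining /b, ɲ, d, j, ð, ɡ, ŋ, w/ satisfy [−lateral], [+voice].

b, ɲ, d, j, ð, ɡ, ŋ, w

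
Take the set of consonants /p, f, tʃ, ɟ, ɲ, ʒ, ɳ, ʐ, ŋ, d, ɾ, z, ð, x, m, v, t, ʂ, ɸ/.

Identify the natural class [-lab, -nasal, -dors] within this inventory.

tʃ, ʒ, ʐ, d, ɾ, z, ð, t, ʂ

Eliminate segments failing any feature: /p, f, m, v, ɸ/ are [+labial]; /ɟ, x/ are [+dorsal]; /ɲ, ɳ, ŋ/ are [+nasal]. The remaining /tʃ, ʒ, ʐ, d, ɾ, z, ð, t, ʂ/ satisfy [-labial], [-nasal], [-dorsal].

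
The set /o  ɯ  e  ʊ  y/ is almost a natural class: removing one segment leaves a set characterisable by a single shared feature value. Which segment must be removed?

ʊ

The remaining segments after removing /ʊ/ share [+tense]; /ʊ/ (high back rounded lax vowel) is [-tense]. For every other candidate removal, the leftover set fails to share any single feature value that the removed segment lacks.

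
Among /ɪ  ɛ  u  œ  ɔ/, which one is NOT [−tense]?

/œ, ɔ, ɛ, ɪ/ are all [−tense]; /u/ (high back rounded tense vowel) is [+tense].

u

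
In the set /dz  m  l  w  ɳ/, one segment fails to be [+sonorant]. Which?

/dz/ is the voiced alveolar affricate, which is [−sonorant]; the rest — /l, m, ɳ, w/ — are [+sonorant].

dz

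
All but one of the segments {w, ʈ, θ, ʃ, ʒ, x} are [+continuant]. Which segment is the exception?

/x, θ, ʒ, w, ʃ/ are all [+continuant]; /ʈ/ (voiceless retroflex stop) is [-continuant].

ʈ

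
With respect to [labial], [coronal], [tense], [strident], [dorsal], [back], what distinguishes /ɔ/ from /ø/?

/ɔ/ is the mid back rounded lax vowel and /ø/ is the mid front rounded tense vowel. Both are [+labial], [−coronal], [−strident], [+dorsal]. /ɔ/ is [+back] while /ø/ is [−back]; /ɔ/ is [−tense] while /ø/ is [+tense], so the distinguishing features are [back], [tense].

[back], [tense]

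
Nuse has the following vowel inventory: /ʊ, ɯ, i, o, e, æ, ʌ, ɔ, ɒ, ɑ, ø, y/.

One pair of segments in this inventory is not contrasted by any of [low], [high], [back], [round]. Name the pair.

Both /ɔ/ and /o/ are [-low], [-high], [+back], [+round]. Since the list omits [tense] — which does distinguish the mid back rounded lax vowel from the mid back rounded tense vowel — this pair collapses; all other pairs remain distinct.

ɔ, o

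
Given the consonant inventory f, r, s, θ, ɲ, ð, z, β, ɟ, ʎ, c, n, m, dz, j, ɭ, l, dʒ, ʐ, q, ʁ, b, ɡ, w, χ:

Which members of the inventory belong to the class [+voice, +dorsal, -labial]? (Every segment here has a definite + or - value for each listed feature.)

Checking each segment against [+voice], [+dorsal], [-labial]: /ɲ/ (palatal nasal), /ɟ/ (voiced palatal stop), /ʎ/ (palatal lateral approximant), /j/ (palatal glide), /ʁ/ (voiced uvular fricative), /ɡ/ (voiced velar stop) satisfy every feature; every other segment in the inventory fails at least one.

ɲ, ɟ, ʎ, j, ʁ, ɡ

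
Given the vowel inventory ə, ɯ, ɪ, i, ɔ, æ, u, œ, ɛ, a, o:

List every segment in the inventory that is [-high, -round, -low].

ə, ɛ

The [-high] segments are /ə, ɔ, æ, œ, ɛ, a, o/.
Among these, [-round] gives /ə, æ, ɛ, a/.
Then [-low] leaves /ə, ɛ/.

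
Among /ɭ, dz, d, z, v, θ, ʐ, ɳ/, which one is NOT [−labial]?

v

Every segment except /v/ is [−labial]. /v/ (voiced labiodental fricative) is [+labial], so it is the exception.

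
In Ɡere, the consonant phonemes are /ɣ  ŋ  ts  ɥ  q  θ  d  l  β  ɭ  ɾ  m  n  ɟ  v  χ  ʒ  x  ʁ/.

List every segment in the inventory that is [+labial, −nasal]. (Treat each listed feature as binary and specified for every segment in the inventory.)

ɥ, β, v

Checking each segment against [+labial], [−nasal]: /ɥ/ (labial-palatal glide), /β/ (voiced bilabial fricative), /v/ (voiced labiodental fricative) satisfy every feature; every other segment in the inventory fails at least one.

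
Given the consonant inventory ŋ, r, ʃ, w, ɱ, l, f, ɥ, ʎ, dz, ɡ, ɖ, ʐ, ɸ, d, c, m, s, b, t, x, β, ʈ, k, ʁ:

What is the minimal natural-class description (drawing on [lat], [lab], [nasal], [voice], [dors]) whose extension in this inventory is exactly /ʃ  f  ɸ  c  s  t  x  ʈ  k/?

[−voice]

/ʃ, f, ɸ, c, s, t, x, ʈ, k/ are exactly the [−voice] segments in the inventory, so a single feature suffices.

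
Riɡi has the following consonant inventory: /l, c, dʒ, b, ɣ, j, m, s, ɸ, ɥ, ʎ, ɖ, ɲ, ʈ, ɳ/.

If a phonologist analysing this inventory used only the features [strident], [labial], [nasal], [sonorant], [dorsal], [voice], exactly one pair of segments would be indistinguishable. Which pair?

j, ʎ

On the given features, /j/ and /ʎ/ have an identical profile: [−strident], [−labial], [−nasal], [+sonorant], [+dorsal], [+voice]. No other two segments in the inventory coincide on all 6 features. (They do differ in [lateral], which is not among the given features.)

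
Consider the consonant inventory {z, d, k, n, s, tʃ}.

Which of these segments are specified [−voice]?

The feature [voice] marks segments produced with vocal-fold vibration. In this inventory /k, s, tʃ/ lack that property, so they are [−voice]; /z, d, n/ are [+voice].

k, s, tʃ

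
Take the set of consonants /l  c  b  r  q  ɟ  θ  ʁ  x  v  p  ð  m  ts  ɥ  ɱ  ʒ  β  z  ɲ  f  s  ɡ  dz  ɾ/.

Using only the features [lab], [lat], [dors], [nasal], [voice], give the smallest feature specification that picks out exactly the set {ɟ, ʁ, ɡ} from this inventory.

[+voice, −nasal, −lab, +dors]

Every target segment is [+voice], [−nasal], [−labial], [+dorsal]; each remaining inventory member fails at least one of these. Each conjunct is needed — [−nasal, −labial, +dorsal] alone would also admit /c, q, x/; [+voice, −labial, +dorsal] alone would also admit /ɲ/; [+voice, −nasal, +dorsal] alone would also admit /ɥ/; [+voice, −nasal, −labial] alone would also admit /l, r, ð, ʒ, …/ — and no other combination of three listed features has exactly this extension, so four is the minimum.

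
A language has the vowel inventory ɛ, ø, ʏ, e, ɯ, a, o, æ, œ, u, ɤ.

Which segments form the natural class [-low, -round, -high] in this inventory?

Checking each segment against [-low], [-round], [-high]: /ɛ/ (mid front unrounded lax vowel), /e/ (mid front unrounded tense vowel), /ɤ/ (mid back unrounded tense vowel) satisfy every feature; every other segment in the inventory fails at least one.

ɛ, e, ɤ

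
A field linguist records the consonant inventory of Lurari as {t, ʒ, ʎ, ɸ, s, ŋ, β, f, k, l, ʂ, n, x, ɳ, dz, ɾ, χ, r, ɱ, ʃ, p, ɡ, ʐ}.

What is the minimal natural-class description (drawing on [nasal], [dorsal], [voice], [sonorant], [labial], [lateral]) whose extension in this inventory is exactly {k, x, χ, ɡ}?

/k, x, χ, ɡ/ are all [−sonorant], [+dorsal], and no other segment in the inventory matches both values. Dropping any one of them over-generates: [+dorsal] alone would also admit /ʎ, ŋ/; [−sonorant] alone would also admit /t, ʒ, ɸ, s, …/. No other single listed feature picks out exactly this set either, so fewer than two features will not do.

[−sonorant, +dorsal]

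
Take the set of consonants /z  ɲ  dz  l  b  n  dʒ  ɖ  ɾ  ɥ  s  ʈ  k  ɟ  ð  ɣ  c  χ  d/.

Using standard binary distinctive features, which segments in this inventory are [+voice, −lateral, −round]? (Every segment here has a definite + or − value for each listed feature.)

z, ɲ, dz, b, n, dʒ, ɖ, ɾ, ɟ, ð, ɣ, d

The [+voice] segments are /z, ɲ, dz, l, b, n, dʒ, ɖ, ɾ, ɥ, ɟ, ð, ɣ, d/.
Of those, [−lateral] gives /z, ɲ, dz, b, n, dʒ, ɖ, ɾ, ɥ, ɟ, ð, ɣ, d/.
Among these, [−round] leaves /z, ɲ, dz, b, n, dʒ, ɖ, ɾ, ɟ, ð, ɣ, d/.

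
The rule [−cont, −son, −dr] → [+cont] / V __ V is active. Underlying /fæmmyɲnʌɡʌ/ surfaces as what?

[fæmmyɲnʌɣʌ]

The only segment in the rule's environment that also matches [−cont, −son, −dr] is /ɡ/. Applying [+continuant] turns the voiced velar stop into /ɣ/ (voiced velar fricative), giving [fæmmyɲnʌɣʌ].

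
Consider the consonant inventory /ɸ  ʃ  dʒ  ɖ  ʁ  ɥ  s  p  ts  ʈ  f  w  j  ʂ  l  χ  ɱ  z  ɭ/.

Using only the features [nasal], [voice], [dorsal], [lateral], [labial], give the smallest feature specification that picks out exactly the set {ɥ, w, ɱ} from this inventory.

[+voice, +labial]

Every target segment is [+voice], [+labial]; each remaining inventory member fails at least one of these. Each conjunct is needed — [+labial] alone would also admit /ɸ, p, f/; [+voice] alone would also admit /dʒ, ɖ, ʁ, j, …/ — and no other single listed feature has exactly this extension, so two is the minimum.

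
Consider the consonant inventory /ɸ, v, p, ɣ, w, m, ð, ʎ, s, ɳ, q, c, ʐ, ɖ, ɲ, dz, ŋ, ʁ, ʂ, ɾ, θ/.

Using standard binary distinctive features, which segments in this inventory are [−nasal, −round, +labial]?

Checking each segment against [−nasal], [−round], [+labial]: /ɸ/ (voiceless bilabial fricative), /v/ (voiced labiodental fricative), /p/ (voiceless bilabial stop) satisfy every feature; every other segment in the inventory fails at least one.

ɸ, v, p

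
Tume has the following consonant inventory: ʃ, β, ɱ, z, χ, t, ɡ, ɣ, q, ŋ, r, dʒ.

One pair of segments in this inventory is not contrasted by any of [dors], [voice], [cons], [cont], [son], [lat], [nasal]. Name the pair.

z, β

Both /z/ and /β/ are [-dorsal], [+voice], [+consonantal], [+continuant], [-sonorant], [-lateral], [-nasal]. Since the list omits [strident], [labial] and [coronal] — which do distinguish the voiced alveolar fricative from the voiced bilabial fricative — this pair collapses; all other pairs remain distinct.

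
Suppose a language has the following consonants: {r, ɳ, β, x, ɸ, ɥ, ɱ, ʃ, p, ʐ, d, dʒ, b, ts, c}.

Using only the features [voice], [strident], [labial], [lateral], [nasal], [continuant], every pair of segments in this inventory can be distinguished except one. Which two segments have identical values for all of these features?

On the given features, /ɥ/ and /β/ have an identical profile: [+voice], [−strident], [+labial], [−lateral], [−nasal], [+continuant]. No other two segments in the inventory coincide on all 6 features. (They do differ in [sonorant], [round] and [dorsal], which are not among the given features.)

ɥ, β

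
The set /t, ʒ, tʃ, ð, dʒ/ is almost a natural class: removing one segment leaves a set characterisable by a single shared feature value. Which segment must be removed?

[distributed] groups all but one: /tʃ, ʒ, ð, dʒ/ share [+distributed] while /t/ (voiceless alveolar stop) alone is [−distributed]. Removing any other segment would not leave a single-feature class that excludes it.

t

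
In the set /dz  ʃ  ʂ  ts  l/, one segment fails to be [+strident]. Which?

/l/ is the alveolar lateral approximant, which is [-strident]; the rest — /ʃ, ts, ʂ, dz/ — are [+strident].

l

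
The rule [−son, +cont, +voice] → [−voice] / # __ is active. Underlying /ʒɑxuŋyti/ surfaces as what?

The only segment in the rule's environment that also matches [−son, +cont, +voice] is /ʒ/. Applying [−voice] turns the voiced postalveolar fricative into /ʃ/ (voiceless postalveolar fricative), giving [ʃɑxuŋyti].

[ʃɑxuŋyti]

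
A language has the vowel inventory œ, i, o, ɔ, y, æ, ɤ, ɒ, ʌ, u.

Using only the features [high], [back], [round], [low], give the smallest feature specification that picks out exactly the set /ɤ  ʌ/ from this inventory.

/ɤ, ʌ/ are all [+back], [-round], and no other segment in the inventory matches both values. Dropping any one of them over-generates: [-round] alone would also admit /i, æ/; [+back] alone would also admit /o, ɔ, ɒ, u/. No other single listed feature picks out exactly this set either, so fewer than two features will not do.

[+back, -round]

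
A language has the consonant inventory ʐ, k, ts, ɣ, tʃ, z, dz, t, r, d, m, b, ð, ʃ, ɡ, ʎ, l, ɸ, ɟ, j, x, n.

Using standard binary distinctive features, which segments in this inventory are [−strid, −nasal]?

Checking each segment against [−strident], [−nasal]: /k/ (voiceless velar stop), /ɣ/ (voiced velar fricative), /t/ (voiceless alveolar stop), /r/ (alveolar trill), /d/ (voiced alveolar stop), /b/ (voiced bilabial stop), among others, satisfy every feature; every other segment in the inventory fails at least one.

k, ɣ, t, r, d, b, ð, ɡ, ʎ, l, ɸ, ɟ, j, x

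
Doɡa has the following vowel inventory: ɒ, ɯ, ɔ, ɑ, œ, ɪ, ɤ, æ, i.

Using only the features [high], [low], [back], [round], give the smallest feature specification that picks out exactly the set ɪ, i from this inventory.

/ɪ, i/ are all [+high], [−back], and no other segment in the inventory matches both values. Dropping any one of them over-generates: [−back] alone would also admit /œ, æ/; [+high] alone would also admit /ɯ/. No other single listed feature picks out exactly this set either, so fewer than two features will not do.

[+high, −back]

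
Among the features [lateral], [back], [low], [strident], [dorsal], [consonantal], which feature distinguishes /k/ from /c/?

The two segments share [-lateral], [-low], [-strident], [+dorsal], [+consonantal]. The only feature from the list on which they differ: /k/ is [+back] while /c/ is [-back].

[back]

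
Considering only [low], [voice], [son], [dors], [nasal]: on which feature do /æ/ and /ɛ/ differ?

/æ/ (low front unrounded vowel) and /ɛ/ (mid front unrounded lax vowel) agree on [+voice], [+sonorant], [+dorsal], [−nasal]. They differ on [low] (/æ/ [+], /ɛ/ [−]).

[low]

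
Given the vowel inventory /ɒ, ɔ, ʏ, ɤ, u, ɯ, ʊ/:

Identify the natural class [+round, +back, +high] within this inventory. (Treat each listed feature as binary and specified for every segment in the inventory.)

Checking each segment against [+round], [+back], [+high]: /u/ (high back rounded tense vowel), /ʊ/ (high back rounded lax vowel) satisfy every feature; every other segment in the inventory fails at least one.

u, ʊ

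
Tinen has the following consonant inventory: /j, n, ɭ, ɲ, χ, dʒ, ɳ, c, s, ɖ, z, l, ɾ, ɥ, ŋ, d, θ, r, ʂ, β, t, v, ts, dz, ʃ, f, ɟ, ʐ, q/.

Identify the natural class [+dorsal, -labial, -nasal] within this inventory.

First, the [+dorsal] segments are /j, ɲ, χ, c, ɥ, ŋ, ɟ, q/.
Intersecting with [-labial] gives /j, ɲ, χ, c, ŋ, ɟ, q/.
Intersecting with [-nasal] leaves /j, χ, c, ɟ, q/.

j, χ, c, ɟ, q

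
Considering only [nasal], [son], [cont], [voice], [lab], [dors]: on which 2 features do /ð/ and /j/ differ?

/ð/ (voiced dental fricative) and /j/ (palatal glide) agree on [−nasal], [+continuant], [+voice], [−labial]. They differ on [sonorant] (/ð/ [−], /j/ [+]), [dorsal] (/ð/ [−], /j/ [+]).

[sonorant], [dorsal]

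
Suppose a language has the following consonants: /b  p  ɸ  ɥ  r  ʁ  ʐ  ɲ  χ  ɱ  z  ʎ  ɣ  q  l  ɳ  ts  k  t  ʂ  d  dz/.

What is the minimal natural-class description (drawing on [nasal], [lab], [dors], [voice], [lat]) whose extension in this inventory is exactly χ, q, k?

Every target segment is [−voice], [+dorsal]; each remaining inventory member fails at least one of these. Each conjunct is needed — [+dorsal] alone would also admit /ɥ, ʁ, ɲ, ʎ, …/; [−voice] alone would also admit /p, ɸ, ts, t, …/ — and no other single listed feature has exactly this extension, so two is the minimum.

[−voice, +dors]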